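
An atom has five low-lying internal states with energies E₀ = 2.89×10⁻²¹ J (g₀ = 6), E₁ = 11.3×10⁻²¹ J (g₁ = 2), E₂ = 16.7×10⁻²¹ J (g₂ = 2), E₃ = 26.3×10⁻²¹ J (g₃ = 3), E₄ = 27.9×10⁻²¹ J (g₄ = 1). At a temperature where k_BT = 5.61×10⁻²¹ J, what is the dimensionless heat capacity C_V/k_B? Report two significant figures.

0.42

Eᵢ/kT = 0.5152, 2.014, 2.977, 4.688, 4.973.
Z = Σ gᵢe^(−Eᵢ/kT) = 6·e^(−0.5152) + 2·e^(−2.014) + 2·e^(−2.977) + 3·e^(−4.688) + 1·e^(−4.973) = 3.584 + 0.2669 + 0.1019 + 0.02762 + 0.006922 = 3.987.
⟨E⟩ = 4.012, ⟨E²⟩ = 29.33.
C_V/k_B = (⟨E²⟩ − ⟨E⟩²)/(kT)² = (29.33 − 16.10)/31.47 = 0.42.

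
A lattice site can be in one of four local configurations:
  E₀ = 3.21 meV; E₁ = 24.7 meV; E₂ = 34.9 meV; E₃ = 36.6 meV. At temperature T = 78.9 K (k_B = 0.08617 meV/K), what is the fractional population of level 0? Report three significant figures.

k_BT = 0.08617 × 78.9 K = 6.7988 meV.
Eᵢ/kT = 0.47214, 3.6330, 5.1333, 5.3833.
Z = Σ e^(−Eᵢ/kT) = e^(−0.47214) + e^(−3.6330) + e^(−5.1333) + e^(−5.3833) = 0.62367 + 0.026437 + 0.0058971 + 0.0045926 = 0.66060.
P₀ = e^(−E₀/kT) / Z = 0.62367/0.66060 = 0.944.

0.944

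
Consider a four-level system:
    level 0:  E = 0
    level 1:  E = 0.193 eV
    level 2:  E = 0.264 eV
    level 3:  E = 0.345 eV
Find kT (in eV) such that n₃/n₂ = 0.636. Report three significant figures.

n₃/n₂ = exp[−(E₃−E₂)/kT] = 0.636.
⇒ (E₃−E₂)/kT = ln(1/0.636) = ln(1.5723) = 0.45254.
kT = 0.081 eV / 0.45254 = 0.179 eV.

0.179 eV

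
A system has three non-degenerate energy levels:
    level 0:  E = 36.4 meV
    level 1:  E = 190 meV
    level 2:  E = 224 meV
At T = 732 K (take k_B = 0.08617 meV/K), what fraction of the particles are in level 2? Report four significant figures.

0.04487

k_BT = 0.08617 × 732 K = 63.0764 meV.
Eᵢ/kT = 0.577078, 3.01222, 3.55125.
Z = Σ e^(−Eᵢ/kT) = e^(−0.577078) + e^(−3.01222) + e^(−3.55125) = 0.561537 + 0.0491824 + 0.0286888 = 0.639408.
P₂ = e^(−E₂/kT) / Z = 0.0286888/0.639408 = 0.04487.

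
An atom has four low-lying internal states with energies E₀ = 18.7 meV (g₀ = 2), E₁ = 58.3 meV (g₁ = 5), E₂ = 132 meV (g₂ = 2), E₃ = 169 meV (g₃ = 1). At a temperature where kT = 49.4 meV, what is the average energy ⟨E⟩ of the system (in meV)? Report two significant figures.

45 meV

Eᵢ/kT = 0.3785, 1.180, 2.672, 3.421.
Z = Σ gᵢe^(−Eᵢ/kT) = 2·e^(−0.3785) + 5·e^(−1.180) + 2·e^(−2.672) + 1·e^(−3.421) = 1.370 + 1.536 + 0.1382 + 0.03268 = 3.077.
⟨E⟩ = Σ Eᵢ gᵢe^(−Eᵢ/kT) / Z = (18.7·1.370 + 58.3·1.536 + 132·0.1382 + 169·0.03268) / 3.077 = 45 meV.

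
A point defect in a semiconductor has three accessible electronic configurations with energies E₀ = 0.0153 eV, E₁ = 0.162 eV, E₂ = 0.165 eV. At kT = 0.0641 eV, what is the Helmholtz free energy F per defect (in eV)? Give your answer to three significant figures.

Eᵢ/kT = 0.23869, 2.5273, 2.5741.
Z = Σ e^(−Eᵢ/kT) = e^(−0.23869) + e^(−2.5273) + e^(−2.5741) = 0.78766 + 0.079874 + 0.076222 = 0.94376.
F = −kT ln Z = −0.0641 × ln(0.94376) = −0.0641 × -0.057883 = 0.00371 eV.

0.00371 eV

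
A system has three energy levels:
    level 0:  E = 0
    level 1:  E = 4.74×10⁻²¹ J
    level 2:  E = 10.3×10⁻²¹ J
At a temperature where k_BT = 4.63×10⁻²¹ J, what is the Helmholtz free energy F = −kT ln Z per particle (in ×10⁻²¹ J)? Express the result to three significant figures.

-1.78 ×10⁻²¹ J

Eᵢ/kT = 0, 1.0238, 2.2246.
Z = Σ e^(−Eᵢ/kT) = e^(−0) + e^(−1.0238) + e^(−2.2246) = 1.0000 + 0.35923 + 0.10811 = 1.4673.
F = −kT ln Z = −4.63 × ln(1.4673) = −4.63 × 0.38342 = -1.78 ×10⁻²¹ J.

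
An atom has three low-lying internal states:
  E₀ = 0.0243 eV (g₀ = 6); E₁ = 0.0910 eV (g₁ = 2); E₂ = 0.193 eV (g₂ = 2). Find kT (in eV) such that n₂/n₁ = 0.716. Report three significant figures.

0.305 eV

n₂/n₁ = (g₂/g₁) exp[−(E₂−E₁)/kT] = 0.716.
⇒ (E₂−E₁)/kT = ln((2/2)/0.716) = ln(1.3966) = 0.33404.
kT = 0.1020 eV / 0.33404 = 0.305 eV.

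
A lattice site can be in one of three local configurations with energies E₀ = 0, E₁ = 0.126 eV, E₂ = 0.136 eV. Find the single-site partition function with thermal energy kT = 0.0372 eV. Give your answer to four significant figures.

Z = 1.060

Eᵢ/kT = 0, 3.38710, 3.65591.
Z = Σ e^(−Eᵢ/kT) = e^(−0) + e^(−3.38710) + e^(−3.65591) = 1.00000 + 0.0338066 + 0.0258380 = 1.05964.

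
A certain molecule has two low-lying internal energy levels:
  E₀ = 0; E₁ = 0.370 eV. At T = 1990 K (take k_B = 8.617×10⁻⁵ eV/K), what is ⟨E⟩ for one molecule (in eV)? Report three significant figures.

k_BT = 8.617×10⁻⁵ × 1990 K = 0.17148 eV.
Eᵢ/kT = 0, 2.1577.
Z = Σ e^(−Eᵢ/kT) = e^(−0) + e^(−2.1577) = 1.0000 + 0.11559 = 1.1156.
⟨E⟩ = Σ Eᵢ e^(−Eᵢ/kT) / Z = (0·1.0000 + 0.370·0.11559) / 1.1156 = 0.0383 eV.

0.0383 eV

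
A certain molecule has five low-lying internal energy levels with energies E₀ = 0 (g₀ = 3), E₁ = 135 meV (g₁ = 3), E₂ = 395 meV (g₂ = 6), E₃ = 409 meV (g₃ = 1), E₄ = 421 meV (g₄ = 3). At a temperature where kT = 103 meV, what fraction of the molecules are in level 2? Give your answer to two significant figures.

Eᵢ/kT = 0, 1.311, 3.835, 3.971, 4.087.
Z = Σ gᵢe^(−Eᵢ/kT) = 3·e^(−0) + 3·e^(−1.311) + 6·e^(−3.835) + 1·e^(−3.971) + 3·e^(−4.087) = 3.000 + 0.8087 + 0.1296 + 0.01885 + 0.05037 = 4.008.
P₂ = g₂ e^(−E₂/kT) / Z = 0.1296/4.008 = 0.032.

0.032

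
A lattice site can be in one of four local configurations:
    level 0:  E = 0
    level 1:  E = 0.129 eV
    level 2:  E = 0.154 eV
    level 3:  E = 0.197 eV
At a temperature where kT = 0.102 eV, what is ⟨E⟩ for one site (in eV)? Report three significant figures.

0.0601 eV

Eᵢ/kT = 0, 1.2647, 1.5098, 1.9314.
Z = Σ e^(−Eᵢ/kT) = e^(−0) + e^(−1.2647) + e^(−1.5098) + e^(−1.9314) = 1.0000 + 0.28232 + 0.22095 + 0.14495 = 1.6482.
⟨E⟩ = Σ Eᵢ e^(−Eᵢ/kT) / Z = (0·1.0000 + 0.129·0.28232 + 0.154·0.22095 + 0.197·0.14495) / 1.6482 = 0.0601 eV.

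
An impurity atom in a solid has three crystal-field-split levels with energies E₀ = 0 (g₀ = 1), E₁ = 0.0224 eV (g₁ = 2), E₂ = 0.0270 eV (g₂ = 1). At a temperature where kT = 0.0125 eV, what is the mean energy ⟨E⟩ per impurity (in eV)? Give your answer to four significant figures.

0.007303 eV

Eᵢ/kT = 0, 1.79200, 2.16000.
Z = Σ gᵢe^(−Eᵢ/kT) = 1·e^(−0) + 2·e^(−1.79200) + 1·e^(−2.16000) = 1.00000 + 0.333253 + 0.115325 = 1.44858.
⟨E⟩ = Σ Eᵢ gᵢe^(−Eᵢ/kT) / Z = (0·1.00000 + 0.0224·0.333253 + 0.0270·0.115325) / 1.44858 = 0.007303 eV.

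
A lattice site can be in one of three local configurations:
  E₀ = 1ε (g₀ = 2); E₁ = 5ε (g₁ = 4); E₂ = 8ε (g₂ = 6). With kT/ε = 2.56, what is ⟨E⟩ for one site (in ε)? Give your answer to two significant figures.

2.9 ε

Eᵢ/kT = 0.3906, 1.953, 3.125.
Z = Σ gᵢe^(−Eᵢ/kT) = 2·e^(−0.3906) + 4·e^(−1.953) + 6·e^(−3.125) = 1.353 + 0.5674 + 0.2636 = 2.184.
⟨E⟩ = Σ Eᵢ gᵢe^(−Eᵢ/kT) / Z = (1·1.353 + 5·0.5674 + 8·0.2636) / 2.184 = 2.9 ε.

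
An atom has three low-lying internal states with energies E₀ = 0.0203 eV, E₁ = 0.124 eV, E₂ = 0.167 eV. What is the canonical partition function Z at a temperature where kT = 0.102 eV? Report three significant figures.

Eᵢ/kT = 0.19902, 1.2157, 1.6373.
Z = Σ e^(−Eᵢ/kT) = e^(−0.19902) + e^(−1.2157) + e^(−1.6373) = 0.81953 + 0.29650 + 0.19450 = 1.3105.

Z = 1.31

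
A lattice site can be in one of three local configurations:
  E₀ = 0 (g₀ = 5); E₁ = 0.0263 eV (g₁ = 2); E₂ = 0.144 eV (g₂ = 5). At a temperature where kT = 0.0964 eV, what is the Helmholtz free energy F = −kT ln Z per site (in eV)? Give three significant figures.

-0.196 eV

Eᵢ/kT = 0, 0.27282, 1.4938.
Z = Σ gᵢe^(−Eᵢ/kT) = 5·e^(−0) + 2·e^(−0.27282) + 5·e^(−1.4938) = 5.0000 + 1.5225 + 1.1226 = 7.6451.
F = −kT ln Z = −0.0964 × ln(7.6451) = −0.0964 × 2.0341 = -0.196 eV.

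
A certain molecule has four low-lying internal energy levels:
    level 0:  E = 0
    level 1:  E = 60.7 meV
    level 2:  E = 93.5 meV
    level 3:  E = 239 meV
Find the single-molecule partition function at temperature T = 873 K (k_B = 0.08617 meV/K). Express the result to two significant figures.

Z = 1.8

k_BT = 0.08617 × 873 K = 75.23 meV.
Eᵢ/kT = 0, 0.8069, 1.243, 3.177.
Z = Σ e^(−Eᵢ/kT) = e^(−0) + e^(−0.8069) + e^(−1.243) + e^(−3.177) = 1.000 + 0.4462 + 0.2885 + 0.04171 = 1.776.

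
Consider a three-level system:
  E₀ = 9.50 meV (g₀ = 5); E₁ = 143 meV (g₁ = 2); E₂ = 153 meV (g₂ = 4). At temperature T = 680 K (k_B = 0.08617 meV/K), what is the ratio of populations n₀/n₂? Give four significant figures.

14.47

k_BT = 0.08617 × 680 K = 58.5956 meV.
n₀/n₂ = (g₀/g₂) exp[−(E₀−E₂)/kT] = (5/4) × exp(−(-143.50 meV)/(58.5956 meV)) = (5/4) × exp(2.44899) = 14.47.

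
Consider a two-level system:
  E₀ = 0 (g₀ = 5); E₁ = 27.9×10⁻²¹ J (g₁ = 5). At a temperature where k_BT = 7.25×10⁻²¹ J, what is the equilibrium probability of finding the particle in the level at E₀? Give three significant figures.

Eᵢ/kT = 0, 3.8483.
Z = Σ gᵢe^(−Eᵢ/kT) = 5·e^(−0) + 5·e^(−3.8483) = 5.0000 + 0.10658 = 5.1066.
P₀ = g₀ e^(−E₀/kT) / Z = 5.0000/5.1066 = 0.979.

0.979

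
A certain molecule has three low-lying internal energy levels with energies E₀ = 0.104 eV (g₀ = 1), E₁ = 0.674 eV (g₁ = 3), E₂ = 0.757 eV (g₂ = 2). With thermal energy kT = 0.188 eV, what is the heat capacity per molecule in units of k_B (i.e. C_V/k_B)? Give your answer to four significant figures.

1.428

Eᵢ/kT = 0.553191, 3.58511, 4.02660.
Z = Σ gᵢe^(−Eᵢ/kT) = 1·e^(−0.553191) + 3·e^(−3.58511) + 2·e^(−4.02660) = 0.575112 + 0.0832009 + 0.0356697 = 0.693983.
⟨E⟩ = 0.205900 eV, ⟨E²⟩ = 0.0928799 eV².
C_V/k_B = (⟨E²⟩ − ⟨E⟩²)/(kT)² = (0.0928799 − 0.0423948)/0.0353440 = 1.428.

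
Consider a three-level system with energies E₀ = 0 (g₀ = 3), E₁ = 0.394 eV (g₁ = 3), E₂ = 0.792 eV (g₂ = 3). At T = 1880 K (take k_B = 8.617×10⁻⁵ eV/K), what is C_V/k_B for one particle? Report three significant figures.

0.586

k_BT = 8.617×10⁻⁵ × 1880 K = 0.16200 eV.
Eᵢ/kT = 0, 2.4321, 4.8889.
Z = Σ gᵢe^(−Eᵢ/kT) = 3·e^(−0) + 3·e^(−2.4321) + 3·e^(−4.8889) = 3.0000 + 0.26356 + 0.022589 = 3.2861.
⟨E⟩ = 0.037045 eV, ⟨E²⟩ = 0.016763 eV².
C_V/k_B = (⟨E²⟩ − ⟨E⟩²)/(kT)² = (0.016763 − 0.0013723)/0.026244 = 0.586.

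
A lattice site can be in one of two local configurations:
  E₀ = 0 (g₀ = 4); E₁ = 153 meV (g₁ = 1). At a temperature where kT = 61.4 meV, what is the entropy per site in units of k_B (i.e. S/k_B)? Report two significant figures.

1.5

Eᵢ/kT = 0, 2.492.
Z = Σ gᵢe^(−Eᵢ/kT) = 4·e^(−0) + 1·e^(−2.492) = 4.000 + 0.08274 = 4.083.
⟨E⟩ = Σ EᵢPᵢ = 3.100 meV.
S/k_B = ln Z + ⟨E⟩/kT = ln(4.083) + 3.100/61.4 = 1.407 + 0.05049 = 1.5.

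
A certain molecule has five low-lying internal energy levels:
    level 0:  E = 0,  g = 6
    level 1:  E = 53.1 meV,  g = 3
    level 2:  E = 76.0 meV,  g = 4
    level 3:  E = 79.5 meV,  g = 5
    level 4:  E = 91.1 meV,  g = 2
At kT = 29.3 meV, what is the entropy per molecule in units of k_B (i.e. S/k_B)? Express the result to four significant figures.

2.369

Eᵢ/kT = 0, 1.81229, 2.59386, 2.71331, 3.10922.
Z = Σ gᵢe^(−Eᵢ/kT) = 6·e^(−0) + 3·e^(−1.81229) + 4·e^(−2.59386) + 5·e^(−2.71331) + 2·e^(−3.10922) = 6.00000 + 0.489839 + 0.298924 + 0.331585 + 0.0892715 = 7.20962.
⟨E⟩ = Σ EᵢPᵢ = 11.5432 meV.
S/k_B = ln Z + ⟨E⟩/kT = ln(7.20962) + 11.5432/29.3 = 1.97542 + 0.393966 = 2.369.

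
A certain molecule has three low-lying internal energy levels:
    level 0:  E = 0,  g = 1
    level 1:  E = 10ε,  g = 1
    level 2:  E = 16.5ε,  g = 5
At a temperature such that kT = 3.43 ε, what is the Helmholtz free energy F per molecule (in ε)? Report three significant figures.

Eᵢ/kT = 0, 2.9155, 4.8105.
Z = Σ gᵢe^(−Eᵢ/kT) = 1·e^(−0) + 1·e^(−2.9155) + 5·e^(−4.8105) = 1.0000 + 0.054177 + 0.040719 = 1.0949.
F = −kT ln Z = −3.43 × ln(1.0949) = −3.43 × 0.090663 = -0.311 ε.

-0.311 ε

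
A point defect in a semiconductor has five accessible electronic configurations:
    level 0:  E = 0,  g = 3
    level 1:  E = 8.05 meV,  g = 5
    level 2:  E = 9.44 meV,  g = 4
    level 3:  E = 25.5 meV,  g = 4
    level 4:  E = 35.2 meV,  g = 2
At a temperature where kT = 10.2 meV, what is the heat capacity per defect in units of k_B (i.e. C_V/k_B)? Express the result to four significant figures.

Eᵢ/kT = 0, 0.789216, 0.925490, 2.50000, 3.45098.
Z = Σ gᵢe^(−Eᵢ/kT) = 3·e^(−0) + 5·e^(−0.789216) + 4·e^(−0.925490) + 4·e^(−2.50000) + 2·e^(−3.45098) = 3.00000 + 2.27100 + 1.58535 + 0.328340 + 0.0634291 = 7.24812.
⟨E⟩ = 6.05021 meV, ⟨E²⟩ = 80.0948 meV².
C_V/k_B = (⟨E²⟩ − ⟨E⟩²)/(kT)² = (80.0948 − 36.6050)/104.040 = 0.4180.

0.4180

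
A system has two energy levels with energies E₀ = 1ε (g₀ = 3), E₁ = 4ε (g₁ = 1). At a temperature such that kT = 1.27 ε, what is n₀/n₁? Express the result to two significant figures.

32

n₀/n₁ = (g₀/g₁) exp[−(E₀−E₁)/kT] = (3/1) × exp(−(-3ε)/(1.27ε)) = (3/1) × exp(2.362) = 32.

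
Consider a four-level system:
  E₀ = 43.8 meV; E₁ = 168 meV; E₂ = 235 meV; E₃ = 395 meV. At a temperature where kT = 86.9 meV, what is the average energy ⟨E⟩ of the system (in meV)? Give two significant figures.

Eᵢ/kT = 0.5040, 1.933, 2.704, 4.545.
Z = Σ e^(−Eᵢ/kT) = e^(−0.5040) + e^(−1.933) + e^(−2.704) + e^(−4.545) = 0.6041 + 0.1447 + 0.06694 + 0.01062 = 0.8264.
⟨E⟩ = Σ Eᵢ e^(−Eᵢ/kT) / Z = (43.8·0.6041 + 168·0.1447 + 235·0.06694 + 395·0.01062) / 0.8264 = 86 meV.

86 meV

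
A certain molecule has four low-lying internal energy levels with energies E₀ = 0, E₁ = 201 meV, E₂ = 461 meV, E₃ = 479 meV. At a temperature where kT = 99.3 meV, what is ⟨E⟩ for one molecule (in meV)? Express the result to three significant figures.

30.3 meV

Eᵢ/kT = 0, 2.0242, 4.6425, 4.8238.
Z = Σ e^(−Eᵢ/kT) = e^(−0) + e^(−2.0242) + e^(−4.6425) + e^(−4.8238) = 1.0000 + 0.13210 + 0.0096336 + 0.0080362 = 1.1498.
⟨E⟩ = Σ Eᵢ e^(−Eᵢ/kT) / Z = (0·1.0000 + 201·0.13210 + 461·0.0096336 + 479·0.0080362) / 1.1498 = 30.3 meV.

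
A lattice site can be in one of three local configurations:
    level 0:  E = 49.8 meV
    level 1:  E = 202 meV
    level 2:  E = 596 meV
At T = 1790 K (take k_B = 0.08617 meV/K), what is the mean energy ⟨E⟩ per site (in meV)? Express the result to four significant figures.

101.6 meV

k_BT = 0.08617 × 1790 K = 154.244 meV.
Eᵢ/kT = 0.322865, 1.30961, 3.86401.
Z = Σ e^(−Eᵢ/kT) = e^(−0.322865) + e^(−1.30961) + e^(−3.86401) = 0.724072 + 0.269925 + 0.0209837 = 1.01498.
⟨E⟩ = Σ Eᵢ e^(−Eᵢ/kT) / Z = (49.8·0.724072 + 202·0.269925 + 596·0.0209837) / 1.01498 = 101.6 meV.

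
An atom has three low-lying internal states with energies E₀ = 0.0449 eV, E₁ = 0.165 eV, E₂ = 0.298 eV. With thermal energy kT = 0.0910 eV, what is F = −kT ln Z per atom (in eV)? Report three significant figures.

0.0190 eV

Eᵢ/kT = 0.49341, 1.8132, 3.2747.
Z = Σ e^(−Eᵢ/kT) = e^(−0.49341) + e^(−1.8132) + e^(−3.2747) = 0.61054 + 0.16313 + 0.037828 = 0.81150.
F = −kT ln Z = −0.0910 × ln(0.81150) = −0.0910 × -0.20887 = 0.0190 eV.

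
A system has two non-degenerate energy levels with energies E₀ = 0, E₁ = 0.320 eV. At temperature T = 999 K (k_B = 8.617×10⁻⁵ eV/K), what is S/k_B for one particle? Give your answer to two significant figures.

0.11

k_BT = 8.617×10⁻⁵ × 999 K = 0.08608 eV.
Eᵢ/kT = 0, 3.717.
Z = Σ e^(−Eᵢ/kT) = e^(−0) + e^(−3.717) = 1.000 + 0.02431 = 1.024.
⟨E⟩ = Σ EᵢPᵢ = 0.007597 eV.
S/k_B = ln Z + ⟨E⟩/kT = ln(1.024) + 0.007597/0.08608 = 0.02372 + 0.08826 = 0.11.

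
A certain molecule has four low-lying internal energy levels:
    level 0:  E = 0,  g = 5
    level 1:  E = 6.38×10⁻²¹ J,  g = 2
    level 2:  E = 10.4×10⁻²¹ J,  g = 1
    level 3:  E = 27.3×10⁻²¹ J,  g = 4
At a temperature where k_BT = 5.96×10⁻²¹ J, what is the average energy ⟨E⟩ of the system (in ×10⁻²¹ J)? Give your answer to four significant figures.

Eᵢ/kT = 0, 1.07047, 1.74497, 4.58054.
Z = Σ gᵢe^(−Eᵢ/kT) = 5·e^(−0) + 2·e^(−1.07047) + 1·e^(−1.74497) + 4·e^(−4.58054) = 5.00000 + 0.685695 + 0.174650 + 0.0409974 = 5.90134.
⟨E⟩ = Σ Eᵢ gᵢe^(−Eᵢ/kT) / Z = (0·5.00000 + 6.38·0.685695 + 10.4·0.174650 + 27.3·0.0409974) / 5.90134 = 1.239 ×10⁻²¹ J.

1.239 ×10⁻²¹ J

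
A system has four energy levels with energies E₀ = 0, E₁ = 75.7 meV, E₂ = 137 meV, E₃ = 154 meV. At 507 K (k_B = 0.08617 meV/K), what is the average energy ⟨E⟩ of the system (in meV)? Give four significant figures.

k_BT = 0.08617 × 507 K = 43.6882 meV.
Eᵢ/kT = 0, 1.73273, 3.13586, 3.52498.
Z = Σ e^(−Eᵢ/kT) = e^(−0) + e^(−1.73273) + e^(−3.13586) + e^(−3.52498) = 1.00000 + 0.176801 + 0.0434624 + 0.0294524 = 1.24972.
⟨E⟩ = Σ Eᵢ e^(−Eᵢ/kT) / Z = (0·1.00000 + 75.7·0.176801 + 137·0.0434624 + 154·0.0294524) / 1.24972 = 19.10 meV.

19.10 meV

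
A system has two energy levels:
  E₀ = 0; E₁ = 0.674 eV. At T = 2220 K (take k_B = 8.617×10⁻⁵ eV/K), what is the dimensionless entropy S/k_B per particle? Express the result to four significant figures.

k_BT = 8.617×10⁻⁵ × 2220 K = 0.191297 eV.
Eᵢ/kT = 0, 3.52332.
Z = Σ e^(−Eᵢ/kT) = e^(−0) + e^(−3.52332) = 1.00000 + 0.0295013 = 1.02950.
⟨E⟩ = Σ EᵢPᵢ = 0.0193141 eV.
S/k_B = ln Z + ⟨E⟩/kT = ln(1.02950) + 0.0193141/0.191297 = 0.0290732 + 0.100964 = 0.1300.

0.1300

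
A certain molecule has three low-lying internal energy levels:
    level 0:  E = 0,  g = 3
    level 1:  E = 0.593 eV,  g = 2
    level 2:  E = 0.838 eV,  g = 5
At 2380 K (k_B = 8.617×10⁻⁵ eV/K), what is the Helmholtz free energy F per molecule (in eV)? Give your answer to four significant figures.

-0.2382 eV

k_BT = 8.617×10⁻⁵ × 2380 K = 0.205085 eV.
Eᵢ/kT = 0, 2.89148, 4.08611.
Z = Σ gᵢe^(−Eᵢ/kT) = 3·e^(−0) + 2·e^(−2.89148) + 5·e^(−4.08611) = 3.00000 + 0.110988 + 0.0840224 = 3.19501.
F = −kT ln Z = −0.205085 × ln(3.19501) = −0.205085 × 1.16159 = -0.2382 eV.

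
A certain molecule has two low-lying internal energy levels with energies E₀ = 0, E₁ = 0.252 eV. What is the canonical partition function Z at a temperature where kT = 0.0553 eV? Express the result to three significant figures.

Z = 1.01

Eᵢ/kT = 0, 4.5570.
Z = Σ e^(−Eᵢ/kT) = e^(−0) + e^(−4.5570) = 1.0000 + 0.010493 = 1.0105.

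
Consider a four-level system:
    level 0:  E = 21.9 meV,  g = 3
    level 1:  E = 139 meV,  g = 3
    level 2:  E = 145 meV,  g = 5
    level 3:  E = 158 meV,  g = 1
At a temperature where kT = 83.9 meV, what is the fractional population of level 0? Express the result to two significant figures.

Eᵢ/kT = 0.2610, 1.657, 1.728, 1.883.
Z = Σ gᵢe^(−Eᵢ/kT) = 3·e^(−0.2610) + 3·e^(−1.657) + 5·e^(−1.728) + 1·e^(−1.883) = 2.311 + 0.5721 + 0.8882 + 0.1521 = 3.923.
P₀ = g₀ e^(−E₀/kT) / Z = 2.311/3.923 = 0.59.

0.59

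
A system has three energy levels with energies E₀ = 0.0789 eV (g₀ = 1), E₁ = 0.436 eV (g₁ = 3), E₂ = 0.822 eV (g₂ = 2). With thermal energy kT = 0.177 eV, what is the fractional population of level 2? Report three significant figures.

0.0210

Eᵢ/kT = 0.44576, 2.4633, 4.6441.
Z = Σ gᵢe^(−Eᵢ/kT) = 1·e^(−0.44576) + 3·e^(−2.4633) + 2·e^(−4.6441) = 0.64034 + 0.25546 + 0.019236 = 0.91504.
P₂ = g₂ e^(−E₂/kT) / Z = 0.019236/0.91504 = 0.0210.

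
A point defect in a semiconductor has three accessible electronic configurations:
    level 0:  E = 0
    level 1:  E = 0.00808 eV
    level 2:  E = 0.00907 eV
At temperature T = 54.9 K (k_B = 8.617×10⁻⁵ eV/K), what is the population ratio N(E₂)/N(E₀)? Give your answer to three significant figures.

k_BT = 8.617×10⁻⁵ × 54.9 K = 0.0047307 eV.
n₂/n₀ = exp[−(E₂−E₀)/kT] = exp(−(0.00907 eV)/(0.0047307 eV)) = exp(-1.9173) = 0.147.

0.147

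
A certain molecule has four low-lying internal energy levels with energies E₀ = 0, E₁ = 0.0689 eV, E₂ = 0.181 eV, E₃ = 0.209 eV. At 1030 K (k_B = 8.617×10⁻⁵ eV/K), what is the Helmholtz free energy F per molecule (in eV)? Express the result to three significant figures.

k_BT = 8.617×10⁻⁵ × 1030 K = 0.088755 eV.
Eᵢ/kT = 0, 0.77629, 2.0393, 2.3548.
Z = Σ e^(−Eᵢ/kT) = e^(−0) + e^(−0.77629) + e^(−2.0393) + e^(−2.3548) = 1.0000 + 0.46011 + 0.13012 + 0.094912 = 1.6851.
F = −kT ln Z = −0.088755 × ln(1.6851) = −0.088755 × 0.52182 = -0.0463 eV.

-0.0463 eV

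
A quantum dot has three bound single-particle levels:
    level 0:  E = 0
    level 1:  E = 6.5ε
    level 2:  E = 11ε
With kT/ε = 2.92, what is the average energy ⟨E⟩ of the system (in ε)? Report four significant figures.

0.8452 ε

Eᵢ/kT = 0, 2.22603, 3.76712.
Z = Σ e^(−Eᵢ/kT) = e^(−0) + e^(−2.22603) + e^(−3.76712) = 1.00000 + 0.107956 + 0.0231185 = 1.13107.
⟨E⟩ = Σ Eᵢ e^(−Eᵢ/kT) / Z = (0·1.00000 + 6.5·0.107956 + 11·0.0231185) / 1.13107 = 0.8452 ε.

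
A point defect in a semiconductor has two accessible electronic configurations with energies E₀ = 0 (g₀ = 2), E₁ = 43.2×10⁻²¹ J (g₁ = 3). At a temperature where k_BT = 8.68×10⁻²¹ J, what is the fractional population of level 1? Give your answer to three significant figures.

0.0102

Eᵢ/kT = 0, 4.9770.
Z = Σ gᵢe^(−Eᵢ/kT) = 2·e^(−0) + 3·e^(−4.9770) = 2.0000 + 0.020684 = 2.0207.
P₁ = g₁ e^(−E₁/kT) / Z = 0.020684/2.0207 = 0.0102.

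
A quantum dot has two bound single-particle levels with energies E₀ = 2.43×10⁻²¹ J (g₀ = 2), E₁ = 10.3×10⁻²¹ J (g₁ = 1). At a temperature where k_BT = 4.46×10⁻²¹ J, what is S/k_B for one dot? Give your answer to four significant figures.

Eᵢ/kT = 0.544843, 2.30942.
Z = Σ gᵢe^(−Eᵢ/kT) = 2·e^(−0.544843) + 1·e^(−2.30942) = 1.15987 + 0.0993188 = 1.25919.
⟨E⟩ = Σ EᵢPᵢ = 3.05075 ×10⁻²¹ J.
S/k_B = ln Z + ⟨E⟩/kT = ln(1.25919) + 3.05075/4.46 = 0.230469 + 0.684025 = 0.9145.

0.9145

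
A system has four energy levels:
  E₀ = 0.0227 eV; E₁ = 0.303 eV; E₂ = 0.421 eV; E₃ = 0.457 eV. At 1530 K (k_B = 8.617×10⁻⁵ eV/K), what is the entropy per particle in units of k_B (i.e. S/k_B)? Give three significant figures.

k_BT = 8.617×10⁻⁵ × 1530 K = 0.13184 eV.
Eᵢ/kT = 0.17218, 2.2982, 3.1933, 3.4663.
Z = Σ e^(−Eᵢ/kT) = e^(−0.17218) + e^(−2.2982) + e^(−3.1933) + e^(−3.4663) = 0.84183 + 0.10044 + 0.041036 + 0.031232 = 1.0145.
⟨E⟩ = Σ EᵢPᵢ = 0.079933 eV.
S/k_B = ln Z + ⟨E⟩/kT = ln(1.0145) + 0.079933/0.13184 = 0.014396 + 0.60629 = 0.621.

0.621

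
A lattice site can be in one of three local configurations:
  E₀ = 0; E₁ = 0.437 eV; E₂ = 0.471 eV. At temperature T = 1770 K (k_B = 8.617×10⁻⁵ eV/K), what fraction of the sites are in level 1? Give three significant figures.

0.0517

k_BT = 8.617×10⁻⁵ × 1770 K = 0.15252 eV.
Eᵢ/kT = 0, 2.8652, 3.0881.
Z = Σ e^(−Eᵢ/kT) = e^(−0) + e^(−2.8652) + e^(−3.0881) = 1.0000 + 0.056972 + 0.045588 = 1.1026.
P₁ = e^(−E₁/kT) / Z = 0.056972/1.1026 = 0.0517.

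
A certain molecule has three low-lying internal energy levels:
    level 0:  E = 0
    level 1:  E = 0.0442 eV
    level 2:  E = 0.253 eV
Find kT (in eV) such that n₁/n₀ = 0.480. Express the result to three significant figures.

0.0602 eV

n₁/n₀ = exp[−(E₁−E₀)/kT] = 0.480.
⇒ (E₁−E₀)/kT = ln(1/0.480) = ln(2.0833) = 0.73395.
kT = 0.0442 eV / 0.73395 = 0.0602 eV.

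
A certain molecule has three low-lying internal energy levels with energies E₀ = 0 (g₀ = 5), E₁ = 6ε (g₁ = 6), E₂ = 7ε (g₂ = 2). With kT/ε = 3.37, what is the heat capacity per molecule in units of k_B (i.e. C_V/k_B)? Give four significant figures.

0.5472

Eᵢ/kT = 0, 1.78042, 2.07715.
Z = Σ gᵢe^(−Eᵢ/kT) = 5·e^(−0) + 6·e^(−1.78042) + 2·e^(−2.07715) = 5.00000 + 1.01140 + 0.250574 = 6.26197.
⟨E⟩ = 1.24919 ε, ⟨E²⟩ = 7.77527 ε².
C_V/k_B = (⟨E²⟩ − ⟨E⟩²)/(kT)² = (7.77527 − 1.56048)/11.3569 = 0.5472.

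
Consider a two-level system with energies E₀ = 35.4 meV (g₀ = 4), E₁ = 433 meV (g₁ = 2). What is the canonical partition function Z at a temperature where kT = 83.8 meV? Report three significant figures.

Z = 2.63

Eᵢ/kT = 0.42243, 5.1671.
Z = Σ gᵢe^(−Eᵢ/kT) = 4·e^(−0.42243) + 2·e^(−5.1671) = 2.6218 + 0.011402 = 2.6332.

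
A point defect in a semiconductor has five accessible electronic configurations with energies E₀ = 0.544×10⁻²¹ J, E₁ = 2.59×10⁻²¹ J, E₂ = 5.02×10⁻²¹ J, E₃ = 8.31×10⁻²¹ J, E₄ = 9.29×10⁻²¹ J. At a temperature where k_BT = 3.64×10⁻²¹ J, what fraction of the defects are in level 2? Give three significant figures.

0.141

Eᵢ/kT = 0.14945, 0.71154, 1.3791, 2.2830, 2.5522.
Z = Σ e^(−Eᵢ/kT) = e^(−0.14945) + e^(−0.71154) + e^(−1.3791) + e^(−2.2830) + e^(−2.5522) = 0.86118 + 0.49089 + 0.25181 + 0.10198 + 0.077910 = 1.7838.
P₂ = e^(−E₂/kT) / Z = 0.25181/1.7838 = 0.141.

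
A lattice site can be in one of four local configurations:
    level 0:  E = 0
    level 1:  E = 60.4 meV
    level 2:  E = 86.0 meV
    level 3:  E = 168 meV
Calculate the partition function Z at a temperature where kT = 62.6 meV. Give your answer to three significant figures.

Z = 1.70

Eᵢ/kT = 0, 0.96486, 1.3738, 2.6837.
Z = Σ e^(−Eᵢ/kT) = e^(−0) + e^(−0.96486) + e^(−1.3738) + e^(−2.6837) = 1.0000 + 0.38104 + 0.25314 + 0.068310 = 1.7025.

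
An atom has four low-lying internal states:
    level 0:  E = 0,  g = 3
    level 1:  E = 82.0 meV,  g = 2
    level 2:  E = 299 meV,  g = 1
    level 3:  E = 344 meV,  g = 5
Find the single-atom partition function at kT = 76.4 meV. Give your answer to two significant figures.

Eᵢ/kT = 0, 1.073, 3.914, 4.503.
Z = Σ gᵢe^(−Eᵢ/kT) = 3·e^(−0) + 2·e^(−1.073) + 1·e^(−3.914) + 5·e^(−4.503) = 3.000 + 0.6840 + 0.01996 + 0.05538 = 3.759.

Z = 3.8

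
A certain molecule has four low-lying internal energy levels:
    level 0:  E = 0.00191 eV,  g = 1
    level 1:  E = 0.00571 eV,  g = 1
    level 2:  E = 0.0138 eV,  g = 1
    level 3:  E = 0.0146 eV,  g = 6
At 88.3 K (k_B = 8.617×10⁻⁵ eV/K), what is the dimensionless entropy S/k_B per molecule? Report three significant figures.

1.94

k_BT = 8.617×10⁻⁵ × 88.3 K = 0.0076088 eV.
Eᵢ/kT = 0.25103, 0.75045, 1.8137, 1.9188.
Z = Σ gᵢe^(−Eᵢ/kT) = 1·e^(−0.25103) + 1·e^(−0.75045) + 1·e^(−1.8137) + 6·e^(−1.9188) = 0.77800 + 0.47215 + 0.16305 + 0.88070 = 2.2939.
⟨E⟩ = Σ EᵢPᵢ = 0.0084094 eV.
S/k_B = ln Z + ⟨E⟩/kT = ln(2.2939) + 0.0084094/0.0076088 = 0.83025 + 1.1052 = 1.94.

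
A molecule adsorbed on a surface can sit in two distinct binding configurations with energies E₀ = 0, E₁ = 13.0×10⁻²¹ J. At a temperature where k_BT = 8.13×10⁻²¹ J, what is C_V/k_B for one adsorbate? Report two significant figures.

0.36

Eᵢ/kT = 0, 1.599.
Z = Σ e^(−Eᵢ/kT) = e^(−0) + e^(−1.599) = 1.000 + 0.2021 = 1.202.
⟨E⟩ = 2.186, ⟨E²⟩ = 28.42.
C_V/k_B = (⟨E²⟩ − ⟨E⟩²)/(kT)² = (28.42 − 4.779)/66.10 = 0.36.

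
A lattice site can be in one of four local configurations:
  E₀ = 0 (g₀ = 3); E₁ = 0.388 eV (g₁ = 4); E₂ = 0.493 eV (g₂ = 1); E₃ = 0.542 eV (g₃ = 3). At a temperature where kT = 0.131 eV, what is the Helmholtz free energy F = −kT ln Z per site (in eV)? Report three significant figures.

Eᵢ/kT = 0, 2.9618, 3.7634, 4.1374.
Z = Σ gᵢe^(−Eᵢ/kT) = 3·e^(−0) + 4·e^(−2.9618) + 1·e^(−3.7634) + 3·e^(−4.1374) = 3.0000 + 0.20690 + 0.023205 + 0.047893 = 3.2780.
F = −kT ln Z = −0.131 × ln(3.2780) = −0.131 × 1.1872 = -0.156 eV.

-0.156 eV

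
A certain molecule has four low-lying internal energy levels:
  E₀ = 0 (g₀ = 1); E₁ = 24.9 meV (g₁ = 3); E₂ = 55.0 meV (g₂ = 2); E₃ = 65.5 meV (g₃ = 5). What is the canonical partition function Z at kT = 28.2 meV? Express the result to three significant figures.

Z = 3.02

Eᵢ/kT = 0, 0.88298, 1.9504, 2.3227.
Z = Σ gᵢe^(−Eᵢ/kT) = 1·e^(−0) + 3·e^(−0.88298) + 2·e^(−1.9504) + 5·e^(−2.3227) = 1.0000 + 1.2406 + 0.28443 + 0.49004 = 3.0151.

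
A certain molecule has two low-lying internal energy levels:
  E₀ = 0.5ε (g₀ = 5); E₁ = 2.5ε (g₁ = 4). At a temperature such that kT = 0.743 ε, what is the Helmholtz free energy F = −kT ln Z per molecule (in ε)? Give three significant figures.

-0.735 ε

Eᵢ/kT = 0.67295, 3.3647.
Z = Σ gᵢe^(−Eᵢ/kT) = 5·e^(−0.67295) + 4·e^(−3.3647) = 2.5510 + 0.13829 = 2.6893.
F = −kT ln Z = −0.743 × ln(2.6893) = −0.743 × 0.98928 = -0.735 ε.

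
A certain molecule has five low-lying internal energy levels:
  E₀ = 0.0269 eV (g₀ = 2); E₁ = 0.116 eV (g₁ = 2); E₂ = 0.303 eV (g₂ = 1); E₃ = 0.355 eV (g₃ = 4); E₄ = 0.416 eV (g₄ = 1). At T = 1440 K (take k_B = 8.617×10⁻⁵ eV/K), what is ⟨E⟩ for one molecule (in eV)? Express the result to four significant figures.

0.09342 eV

k_BT = 8.617×10⁻⁵ × 1440 K = 0.124085 eV.
Eᵢ/kT = 0.216787, 0.934843, 2.44187, 2.86094, 3.35254.
Z = Σ gᵢe^(−Eᵢ/kT) = 2·e^(−0.216787) + 2·e^(−0.934843) + 1·e^(−2.44187) + 4·e^(−2.86094) + 1·e^(−3.35254) = 1.61020 + 0.785295 + 0.0869980 + 0.228860 + 0.0349954 = 2.74635.
⟨E⟩ = Σ Eᵢ gᵢe^(−Eᵢ/kT) / Z = (0.0269·1.61020 + 0.116·0.785295 + 0.303·0.0869980 + 0.355·0.228860 + 0.416·0.0349954) / 2.74635 = 0.09342 eV.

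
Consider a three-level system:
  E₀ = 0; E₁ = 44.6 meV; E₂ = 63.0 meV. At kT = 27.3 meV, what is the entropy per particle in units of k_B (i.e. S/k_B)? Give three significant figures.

0.682

Eᵢ/kT = 0, 1.6337, 2.3077.
Z = Σ e^(−Eᵢ/kT) = e^(−0) + e^(−1.6337) + e^(−2.3077) = 1.0000 + 0.19521 + 0.099490 = 1.2947.
⟨E⟩ = Σ EᵢPᵢ = 11.566 meV.
S/k_B = ln Z + ⟨E⟩/kT = ln(1.2947) + 11.566/27.3 = 0.25828 + 0.42366 = 0.682.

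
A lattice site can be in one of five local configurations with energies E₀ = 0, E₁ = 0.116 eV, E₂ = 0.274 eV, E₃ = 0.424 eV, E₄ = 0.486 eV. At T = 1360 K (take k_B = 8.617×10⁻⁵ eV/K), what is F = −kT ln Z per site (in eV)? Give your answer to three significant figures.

-0.0484 eV

k_BT = 8.617×10⁻⁵ × 1360 K = 0.11719 eV.
Eᵢ/kT = 0, 0.98985, 2.3381, 3.6181, 4.1471.
Z = Σ e^(−Eᵢ/kT) = e^(−0) + e^(−0.98985) + e^(−2.3381) + e^(−3.6181) + e^(−4.1471) = 1.0000 + 0.37163 + 0.096511 + 0.026834 + 0.015810 = 1.5108.
F = −kT ln Z = −0.11719 × ln(1.5108) = −0.11719 × 0.41264 = -0.0484 eV.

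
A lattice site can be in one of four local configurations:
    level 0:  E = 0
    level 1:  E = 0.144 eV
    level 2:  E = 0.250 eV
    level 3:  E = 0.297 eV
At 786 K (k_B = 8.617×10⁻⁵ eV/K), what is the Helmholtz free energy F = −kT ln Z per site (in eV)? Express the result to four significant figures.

-0.009860 eV

k_BT = 8.617×10⁻⁵ × 786 K = 0.0677296 eV.
Eᵢ/kT = 0, 2.12610, 3.69115, 4.38508.
Z = Σ e^(−Eᵢ/kT) = e^(−0) + e^(−2.12610) + e^(−3.69115) + e^(−4.38508) = 1.00000 + 0.119302 + 0.0249433 + 0.0124619 = 1.15671.
F = −kT ln Z = −0.0677296 × ln(1.15671) = −0.0677296 × 0.145580 = -0.009860 eV.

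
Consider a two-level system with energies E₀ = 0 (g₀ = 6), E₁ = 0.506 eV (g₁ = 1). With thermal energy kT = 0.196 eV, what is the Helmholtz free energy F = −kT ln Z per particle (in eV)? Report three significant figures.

Eᵢ/kT = 0, 2.5816.
Z = Σ gᵢe^(−Eᵢ/kT) = 6·e^(−0) + 1·e^(−2.5816) = 6.0000 + 0.075653 = 6.0757.
F = −kT ln Z = −0.196 × ln(6.0757) = −0.196 × 1.8043 = -0.354 eV.

-0.354 eV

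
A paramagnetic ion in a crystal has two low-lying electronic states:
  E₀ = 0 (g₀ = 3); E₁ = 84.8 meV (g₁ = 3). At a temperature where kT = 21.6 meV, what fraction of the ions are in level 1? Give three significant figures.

Eᵢ/kT = 0, 3.9259.
Z = Σ gᵢe^(−Eᵢ/kT) = 3·e^(−0) + 3·e^(−3.9259) = 3.0000 + 0.059173 = 3.0592.
P₁ = g₁ e^(−E₁/kT) / Z = 0.059173/3.0592 = 0.0193.

0.0193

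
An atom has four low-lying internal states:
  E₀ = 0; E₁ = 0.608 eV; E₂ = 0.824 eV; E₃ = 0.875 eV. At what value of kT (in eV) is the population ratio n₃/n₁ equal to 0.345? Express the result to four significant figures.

0.2509 eV

n₃/n₁ = exp[−(E₃−E₁)/kT] = 0.345.
⇒ (E₃−E₁)/kT = ln(1/0.345) = ln(2.89855) = 1.06421.
kT = 0.267 eV / 1.06421 = 0.2509 eV.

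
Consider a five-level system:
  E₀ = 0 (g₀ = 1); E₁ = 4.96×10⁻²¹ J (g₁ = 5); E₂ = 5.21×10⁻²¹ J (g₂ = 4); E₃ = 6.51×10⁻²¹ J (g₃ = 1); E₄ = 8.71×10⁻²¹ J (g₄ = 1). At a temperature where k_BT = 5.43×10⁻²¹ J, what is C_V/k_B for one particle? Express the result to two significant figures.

Eᵢ/kT = 0, 0.9134, 0.9595, 1.199, 1.604.
Z = Σ gᵢe^(−Eᵢ/kT) = 1·e^(−0) + 5·e^(−0.9134) + 4·e^(−0.9595) + 1·e^(−1.199) + 1·e^(−1.604) = 1.000 + 2.006 + 1.532 + 0.3015 + 0.2011 = 5.041.
⟨E⟩ = 4.294, ⟨E²⟩ = 23.60.
C_V/k_B = (⟨E²⟩ − ⟨E⟩²)/(kT)² = (23.60 − 18.44)/29.48 = 0.18.

0.18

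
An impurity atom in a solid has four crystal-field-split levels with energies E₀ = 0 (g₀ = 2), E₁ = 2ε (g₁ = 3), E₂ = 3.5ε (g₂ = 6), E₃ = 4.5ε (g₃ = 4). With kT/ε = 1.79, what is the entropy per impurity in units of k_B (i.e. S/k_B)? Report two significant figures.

Eᵢ/kT = 0, 1.117, 1.955, 2.514.
Z = Σ gᵢe^(−Eᵢ/kT) = 2·e^(−0) + 3·e^(−1.117) + 6·e^(−1.955) + 4·e^(−2.514) = 2.000 + 0.9818 + 0.8494 + 0.3238 = 4.155.
⟨E⟩ = Σ EᵢPᵢ = 1.539 ε.
S/k_B = ln Z + ⟨E⟩/kT = ln(4.155) + 1.539/1.79 = 1.424 + 0.8598 = 2.3.

2.3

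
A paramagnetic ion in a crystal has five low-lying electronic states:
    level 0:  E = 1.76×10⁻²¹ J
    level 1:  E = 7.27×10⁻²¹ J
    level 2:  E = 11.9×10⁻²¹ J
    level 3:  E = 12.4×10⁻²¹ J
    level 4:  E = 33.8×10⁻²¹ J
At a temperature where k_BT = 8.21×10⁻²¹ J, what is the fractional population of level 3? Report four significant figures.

0.1306

Eᵢ/kT = 0.214373, 0.885505, 1.44945, 1.51035, 4.11693.
Z = Σ e^(−Eᵢ/kT) = e^(−0.214373) + e^(−0.885505) + e^(−1.44945) + e^(−1.51035) + e^(−4.11693) = 0.807047 + 0.412506 + 0.234699 + 0.220833 + 0.0162945 = 1.69138.
P₃ = e^(−E₃/kT) / Z = 0.220833/1.69138 = 0.1306.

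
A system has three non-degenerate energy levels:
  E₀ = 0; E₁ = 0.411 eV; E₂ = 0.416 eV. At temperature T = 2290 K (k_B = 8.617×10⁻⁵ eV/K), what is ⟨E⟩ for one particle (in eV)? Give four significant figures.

k_BT = 8.617×10⁻⁵ × 2290 K = 0.197329 eV.
Eᵢ/kT = 0, 2.08282, 2.10815.
Z = Σ e^(−Eᵢ/kT) = e^(−0) + e^(−2.08282) + e^(−2.10815) = 1.00000 + 0.124578 + 0.121462 = 1.24604.
⟨E⟩ = Σ Eᵢ e^(−Eᵢ/kT) / Z = (0·1.00000 + 0.411·0.124578 + 0.416·0.121462) / 1.24604 = 0.08164 eV.

0.08164 eV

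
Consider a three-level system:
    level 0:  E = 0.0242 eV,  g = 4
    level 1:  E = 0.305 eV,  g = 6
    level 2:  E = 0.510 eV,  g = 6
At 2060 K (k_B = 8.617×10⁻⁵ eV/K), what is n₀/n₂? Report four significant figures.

k_BT = 8.617×10⁻⁵ × 2060 K = 0.177510 eV.
n₀/n₂ = (g₀/g₂) exp[−(E₀−E₂)/kT] = (4/6) × exp(−(-0.4858 eV)/(0.177510 eV)) = (4/6) × exp(2.73675) = 10.29.

10.29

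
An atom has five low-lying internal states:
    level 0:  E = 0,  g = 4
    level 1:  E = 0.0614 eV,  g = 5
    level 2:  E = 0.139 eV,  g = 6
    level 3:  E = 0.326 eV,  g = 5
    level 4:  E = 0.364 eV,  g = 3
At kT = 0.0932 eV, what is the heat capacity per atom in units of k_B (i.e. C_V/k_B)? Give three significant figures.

Eᵢ/kT = 0, 0.65880, 1.4914, 3.4979, 3.9056.
Z = Σ gᵢe^(−Eᵢ/kT) = 4·e^(−0) + 5·e^(−0.65880) + 6·e^(−1.4914) + 5·e^(−3.4979) + 3·e^(−3.9056) = 4.0000 + 2.5874 + 1.3503 + 0.15130 + 0.060387 = 8.1494.
⟨E⟩ = 0.051275 eV, ⟨E²⟩ = 0.0073532 eV².
C_V/k_B = (⟨E²⟩ − ⟨E⟩²)/(kT)² = (0.0073532 − 0.0026291)/0.0086862 = 0.544.

0.544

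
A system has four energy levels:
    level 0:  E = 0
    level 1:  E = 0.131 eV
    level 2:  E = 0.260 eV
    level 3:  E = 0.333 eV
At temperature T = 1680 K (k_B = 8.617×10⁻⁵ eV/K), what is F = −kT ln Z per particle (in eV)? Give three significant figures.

-0.0743 eV

k_BT = 8.617×10⁻⁵ × 1680 K = 0.14477 eV.
Eᵢ/kT = 0, 0.90488, 1.7960, 2.3002.
Z = Σ e^(−Eᵢ/kT) = e^(−0) + e^(−0.90488) + e^(−1.7960) + e^(−2.3002) = 1.0000 + 0.40459 + 0.16596 + 0.10024 = 1.6708.
F = −kT ln Z = −0.14477 × ln(1.6708) = −0.14477 × 0.51330 = -0.0743 eV.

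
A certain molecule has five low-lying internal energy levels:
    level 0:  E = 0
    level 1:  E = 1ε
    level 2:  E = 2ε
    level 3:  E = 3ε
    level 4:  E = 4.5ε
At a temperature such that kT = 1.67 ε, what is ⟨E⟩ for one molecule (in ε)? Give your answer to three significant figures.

0.938 ε

Eᵢ/kT = 0, 0.59880, 1.1976, 1.7964, 2.6946.
Z = Σ e^(−Eᵢ/kT) = e^(−0) + e^(−0.59880) + e^(−1.1976) + e^(−1.7964) + e^(−2.6946) = 1.0000 + 0.54947 + 0.30192 + 0.16590 + 0.067569 = 2.0849.
⟨E⟩ = Σ Eᵢ e^(−Eᵢ/kT) / Z = (0·1.0000 + 1·0.54947 + 2·0.30192 + 3·0.16590 + 4.5·0.067569) / 2.0849 = 0.938 ε.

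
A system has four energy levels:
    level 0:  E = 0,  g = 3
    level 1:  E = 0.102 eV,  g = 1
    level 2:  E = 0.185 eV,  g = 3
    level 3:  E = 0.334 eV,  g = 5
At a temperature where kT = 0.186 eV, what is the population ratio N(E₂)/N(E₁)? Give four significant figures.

n₂/n₁ = (g₂/g₁) exp[−(E₂−E₁)/kT] = (3/1) × exp(−(0.083 eV)/(0.186 eV)) = (3/1) × exp(-0.446237) = 1.920.

1.920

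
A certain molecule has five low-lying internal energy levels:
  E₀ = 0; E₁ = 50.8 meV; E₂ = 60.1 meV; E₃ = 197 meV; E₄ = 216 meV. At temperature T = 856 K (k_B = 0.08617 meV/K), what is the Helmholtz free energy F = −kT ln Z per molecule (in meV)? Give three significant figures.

-53.6 meV

k_BT = 0.08617 × 856 K = 73.762 meV.
Eᵢ/kT = 0, 0.68870, 0.81478, 2.6708, 2.9283.
Z = Σ e^(−Eᵢ/kT) = e^(−0) + e^(−0.68870) + e^(−0.81478) + e^(−2.6708) + e^(−2.9283) = 1.0000 + 0.50223 + 0.44274 + 0.069197 + 0.053488 = 2.0677.
F = −kT ln Z = −73.762 × ln(2.0677) = −73.762 × 0.72644 = -53.6 meV.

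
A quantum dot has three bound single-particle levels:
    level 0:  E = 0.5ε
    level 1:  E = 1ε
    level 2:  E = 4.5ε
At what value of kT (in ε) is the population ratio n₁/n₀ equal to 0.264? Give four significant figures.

n₁/n₀ = exp[−(E₁−E₀)/kT] = 0.264.
⇒ (E₁−E₀)/kT = ln(1/0.264) = ln(3.78788) = 1.33181.
kT = 0.5ε / 1.33181 = 0.3754 ε.

0.3754 ε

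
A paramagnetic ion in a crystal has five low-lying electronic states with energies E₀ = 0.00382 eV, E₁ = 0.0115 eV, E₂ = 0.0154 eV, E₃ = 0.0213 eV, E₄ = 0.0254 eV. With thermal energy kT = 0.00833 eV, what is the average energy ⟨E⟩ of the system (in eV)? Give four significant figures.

Eᵢ/kT = 0.458583, 1.38055, 1.84874, 2.55702, 3.04922.
Z = Σ e^(−Eᵢ/kT) = e^(−0.458583) + e^(−1.38055) + e^(−1.84874) + e^(−2.55702) + e^(−3.04922) = 0.632179 + 0.251440 + 0.157435 + 0.0775355 + 0.0473959 = 1.16599.
⟨E⟩ = Σ Eᵢ e^(−Eᵢ/kT) / Z = (0.00382·0.632179 + 0.0115·0.251440 + 0.0154·0.157435 + 0.0213·0.0775355 + 0.0254·0.0473959) / 1.16599 = 0.009079 eV.

0.009079 eV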